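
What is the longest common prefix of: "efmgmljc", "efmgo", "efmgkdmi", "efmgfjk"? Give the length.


Words: efmgmljc, efmgo, efmgkdmi, efmgfjk
  Position 0: all 'e' => match
  Position 1: all 'f' => match
  Position 2: all 'm' => match
  Position 3: all 'g' => match
  Position 4: ('m', 'o', 'k', 'f') => mismatch, stop
LCP = "efmg" (length 4)

4


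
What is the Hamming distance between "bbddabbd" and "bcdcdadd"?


Comparing "bbddabbd" and "bcdcdadd" position by position:
  Position 0: 'b' vs 'b' => same
  Position 1: 'b' vs 'c' => differ
  Position 2: 'd' vs 'd' => same
  Position 3: 'd' vs 'c' => differ
  Position 4: 'a' vs 'd' => differ
  Position 5: 'b' vs 'a' => differ
  Position 6: 'b' vs 'd' => differ
  Position 7: 'd' vs 'd' => same
Total differences (Hamming distance): 5

5


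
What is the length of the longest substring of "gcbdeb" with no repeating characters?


Input: "gcbdeb"
Sliding window (track last position of each char):
  Position 0 ('g'): window [0,0] length 1 -- new best
  Position 1 ('c'): window [0,1] length 2 -- new best
  Position 2 ('b'): window [0,2] length 3 -- new best
  Position 3 ('d'): window [0,3] length 4 -- new best
  Position 4 ('e'): window [0,4] length 5 -- new best
  Position 5 ('b'): repeat (last at 2), move window start to 3
  Position 5 ('b'): window [3,5] length 3
Longest substring with no repeats: "gcbde" with length 5

5


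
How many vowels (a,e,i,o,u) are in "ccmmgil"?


Input: ccmmgil
Checking each character:
  'c' at position 0: consonant
  'c' at position 1: consonant
  'm' at position 2: consonant
  'm' at position 3: consonant
  'g' at position 4: consonant
  'i' at position 5: vowel (running total: 1)
  'l' at position 6: consonant
Total vowels: 1

1


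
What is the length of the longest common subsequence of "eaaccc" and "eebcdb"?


LCS of "eaaccc" and "eebcdb"
DP table:
           e    e    b    c    d    b
      0    0    0    0    0    0    0
  e   0    1    1    1    1    1    1
  a   0    1    1    1    1    1    1
  a   0    1    1    1    1    1    1
  c   0    1    1    1    2    2    2
  c   0    1    1    1    2    2    2
  c   0    1    1    1    2    2    2
LCS length = dp[6][6] = 2

2


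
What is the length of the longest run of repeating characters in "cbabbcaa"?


Input: "cbabbcaa"
Scanning for longest run:
  Position 1 ('b'): new char, reset run to 1
  Position 2 ('a'): new char, reset run to 1
  Position 3 ('b'): new char, reset run to 1
  Position 4 ('b'): continues run of 'b', length=2
  Position 5 ('c'): new char, reset run to 1
  Position 6 ('a'): new char, reset run to 1
  Position 7 ('a'): continues run of 'a', length=2
Longest run: 'b' with length 2

2


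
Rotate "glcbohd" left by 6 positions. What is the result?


Input: "glcbohd", rotate left by 6
First 6 characters: "glcboh"
Remaining characters: "d"
Concatenate remaining + first: "d" + "glcboh" = "dglcboh"

dglcboh


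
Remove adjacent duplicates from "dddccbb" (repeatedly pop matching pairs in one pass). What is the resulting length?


Input: dddccbb
Stack-based adjacent duplicate removal:
  Read 'd': push. Stack: d
  Read 'd': matches stack top 'd' => pop. Stack: (empty)
  Read 'd': push. Stack: d
  Read 'c': push. Stack: dc
  Read 'c': matches stack top 'c' => pop. Stack: d
  Read 'b': push. Stack: db
  Read 'b': matches stack top 'b' => pop. Stack: d
Final stack: "d" (length 1)

1


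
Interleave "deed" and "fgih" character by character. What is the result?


Interleaving "deed" and "fgih":
  Position 0: 'd' from first, 'f' from second => "df"
  Position 1: 'e' from first, 'g' from second => "eg"
  Position 2: 'e' from first, 'i' from second => "ei"
  Position 3: 'd' from first, 'h' from second => "dh"
Result: dfegeidh

dfegeidh


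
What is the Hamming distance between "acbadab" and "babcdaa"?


Comparing "acbadab" and "babcdaa" position by position:
  Position 0: 'a' vs 'b' => differ
  Position 1: 'c' vs 'a' => differ
  Position 2: 'b' vs 'b' => same
  Position 3: 'a' vs 'c' => differ
  Position 4: 'd' vs 'd' => same
  Position 5: 'a' vs 'a' => same
  Position 6: 'b' vs 'a' => differ
Total differences (Hamming distance): 4

4


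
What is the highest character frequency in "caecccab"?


Input: caecccab
Character counts:
  'a': 2
  'b': 1
  'c': 4
  'e': 1
Maximum frequency: 4

4


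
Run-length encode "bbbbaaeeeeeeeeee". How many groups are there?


Input: bbbbaaeeeeeeeeee
Scanning for consecutive runs:
  Group 1: 'b' x 4 (positions 0-3)
  Group 2: 'a' x 2 (positions 4-5)
  Group 3: 'e' x 10 (positions 6-15)
Total groups: 3

3


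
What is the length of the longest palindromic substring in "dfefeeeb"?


Input: "dfefeeeb"
Checking substrings for palindromes:
  [1:4] "fef" (len 3) => palindrome
  [2:5] "efe" (len 3) => palindrome
  [4:7] "eee" (len 3) => palindrome
  [4:6] "ee" (len 2) => palindrome
  [5:7] "ee" (len 2) => palindrome
Longest palindromic substring: "fef" with length 3

3


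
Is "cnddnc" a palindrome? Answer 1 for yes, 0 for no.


Input: cnddnc
Reversed: cnddnc
  Compare pos 0 ('c') with pos 5 ('c'): match
  Compare pos 1 ('n') with pos 4 ('n'): match
  Compare pos 2 ('d') with pos 3 ('d'): match
Result: palindrome

1


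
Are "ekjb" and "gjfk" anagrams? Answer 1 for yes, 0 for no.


Strings: "ekjb", "gjfk"
Sorted first:  bejk
Sorted second: fgjk
Differ at position 0: 'b' vs 'f' => not anagrams

0


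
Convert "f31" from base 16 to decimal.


Input: "f31" in base 16
Positional expansion:
  Digit 'f' (value 15) x 16^2 = 3840
  Digit '3' (value 3) x 16^1 = 48
  Digit '1' (value 1) x 16^0 = 1
Sum = 3889

3889


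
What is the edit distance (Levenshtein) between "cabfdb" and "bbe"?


Computing edit distance: "cabfdb" -> "bbe"
DP table:
           b    b    e
      0    1    2    3
  c   1    1    2    3
  a   2    2    2    3
  b   3    2    2    3
  f   4    3    3    3
  d   5    4    4    4
  b   6    5    4    5
Edit distance = dp[6][3] = 5

5


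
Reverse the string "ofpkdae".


Input: ofpkdae
Reading characters right to left:
  Position 6: 'e'
  Position 5: 'a'
  Position 4: 'd'
  Position 3: 'k'
  Position 2: 'p'
  Position 1: 'f'
  Position 0: 'o'
Reversed: eadkpfo

eadkpfo


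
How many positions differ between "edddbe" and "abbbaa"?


Comparing "edddbe" and "abbbaa" position by position:
  Position 0: 'e' vs 'a' => DIFFER
  Position 1: 'd' vs 'b' => DIFFER
  Position 2: 'd' vs 'b' => DIFFER
  Position 3: 'd' vs 'b' => DIFFER
  Position 4: 'b' vs 'a' => DIFFER
  Position 5: 'e' vs 'a' => DIFFER
Positions that differ: 6

6


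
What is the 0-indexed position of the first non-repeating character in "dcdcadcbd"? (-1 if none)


Input: dcdcadcbd
Character frequencies:
  'a': 1
  'b': 1
  'c': 3
  'd': 4
Scanning left to right for freq == 1:
  Position 0 ('d'): freq=4, skip
  Position 1 ('c'): freq=3, skip
  Position 2 ('d'): freq=4, skip
  Position 3 ('c'): freq=3, skip
  Position 4 ('a'): unique! => answer = 4

4


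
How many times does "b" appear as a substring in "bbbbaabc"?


Searching for "b" in "bbbbaabc"
Scanning each position:
  Position 0: "b" => MATCH
  Position 1: "b" => MATCH
  Position 2: "b" => MATCH
  Position 3: "b" => MATCH
  Position 4: "a" => no
  Position 5: "a" => no
  Position 6: "b" => MATCH
  Position 7: "c" => no
Total occurrences: 5

5


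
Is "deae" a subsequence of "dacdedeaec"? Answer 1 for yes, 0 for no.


Check if "deae" is a subsequence of "dacdedeaec"
Greedy scan:
  Position 0 ('d'): matches sub[0] = 'd'
  Position 1 ('a'): no match needed
  Position 2 ('c'): no match needed
  Position 3 ('d'): no match needed
  Position 4 ('e'): matches sub[1] = 'e'
  Position 5 ('d'): no match needed
  Position 6 ('e'): no match needed
  Position 7 ('a'): matches sub[2] = 'a'
  Position 8 ('e'): matches sub[3] = 'e'
  Position 9 ('c'): no match needed
All 4 characters matched => is a subsequence

1


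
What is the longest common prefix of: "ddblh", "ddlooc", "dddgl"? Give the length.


Words: ddblh, ddlooc, dddgl
  Position 0: all 'd' => match
  Position 1: all 'd' => match
  Position 2: ('b', 'l', 'd') => mismatch, stop
LCP = "dd" (length 2)

2


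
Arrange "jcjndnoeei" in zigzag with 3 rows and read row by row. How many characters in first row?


Zigzag "jcjndnoeei" into 3 rows:
Placing characters:
  'j' => row 0
  'c' => row 1
  'j' => row 2
  'n' => row 1
  'd' => row 0
  'n' => row 1
  'o' => row 2
  'e' => row 1
  'e' => row 0
  'i' => row 1
Rows:
  Row 0: "jde"
  Row 1: "cnnei"
  Row 2: "jo"
First row length: 3

3


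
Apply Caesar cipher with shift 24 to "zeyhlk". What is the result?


Caesar cipher: shift "zeyhlk" by 24
  'z' (pos 25) + 24 = pos 23 = 'x'
  'e' (pos 4) + 24 = pos 2 = 'c'
  'y' (pos 24) + 24 = pos 22 = 'w'
  'h' (pos 7) + 24 = pos 5 = 'f'
  'l' (pos 11) + 24 = pos 9 = 'j'
  'k' (pos 10) + 24 = pos 8 = 'i'
Result: xcwfji

xcwfji


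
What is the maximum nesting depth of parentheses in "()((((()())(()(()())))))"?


Input: "()((((()())(()(()())))))"
Tracking depth:
  Position 0 '(': depth becomes 1
  Position 1 ')': depth becomes 0
  Position 2 '(': depth becomes 1
  Position 3 '(': depth becomes 2
  Position 4 '(': depth becomes 3
  Position 5 '(': depth becomes 4
  Position 6 '(': depth becomes 5
  Position 7 ')': depth becomes 4
  Position 8 '(': depth becomes 5
  Position 9 ')': depth becomes 4
  Position 10 ')': depth becomes 3
  Position 11 '(': depth becomes 4
  Position 12 '(': depth becomes 5
  Position 13 ')': depth becomes 4
  Position 14 '(': depth becomes 5
  Position 15 '(': depth becomes 6
  Position 16 ')': depth becomes 5
  Position 17 '(': depth becomes 6
  Position 18 ')': depth becomes 5
  Position 19 ')': depth becomes 4
  Position 20 ')': depth becomes 3
  Position 21 ')': depth becomes 2
  Position 22 ')': depth becomes 1
  Position 23 ')': depth becomes 0
Maximum depth reached: 6

6


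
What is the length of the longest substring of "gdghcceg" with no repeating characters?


Input: "gdghcceg"
Sliding window (track last position of each char):
  Position 0 ('g'): window [0,0] length 1 -- new best
  Position 1 ('d'): window [0,1] length 2 -- new best
  Position 2 ('g'): repeat (last at 0), move window start to 1
  Position 2 ('g'): window [1,2] length 2
  Position 3 ('h'): window [1,3] length 3 -- new best
  Position 4 ('c'): window [1,4] length 4 -- new best
  Position 5 ('c'): repeat (last at 4), move window start to 5
  Position 5 ('c'): window [5,5] length 1
  Position 6 ('e'): window [5,6] length 2
  Position 7 ('g'): window [5,7] length 3
Longest substring with no repeats: "dghc" with length 4

4


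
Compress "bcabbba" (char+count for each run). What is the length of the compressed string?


Input: bcabbba
Runs:
  'b' x 1 => "b1"
  'c' x 1 => "c1"
  'a' x 1 => "a1"
  'b' x 3 => "b3"
  'a' x 1 => "a1"
Compressed: "b1c1a1b3a1"
Compressed length: 10

10


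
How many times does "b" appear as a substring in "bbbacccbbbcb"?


Searching for "b" in "bbbacccbbbcb"
Scanning each position:
  Position 0: "b" => MATCH
  Position 1: "b" => MATCH
  Position 2: "b" => MATCH
  Position 3: "a" => no
  Position 4: "c" => no
  Position 5: "c" => no
  Position 6: "c" => no
  Position 7: "b" => MATCH
  Position 8: "b" => MATCH
  Position 9: "b" => MATCH
  Position 10: "c" => no
  Position 11: "b" => MATCH
Total occurrences: 7

7


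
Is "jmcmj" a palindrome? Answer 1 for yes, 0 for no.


Input: jmcmj
Reversed: jmcmj
  Compare pos 0 ('j') with pos 4 ('j'): match
  Compare pos 1 ('m') with pos 3 ('m'): match
Result: palindrome

1


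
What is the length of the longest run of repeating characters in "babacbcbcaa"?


Input: "babacbcbcaa"
Scanning for longest run:
  Position 1 ('a'): new char, reset run to 1
  Position 2 ('b'): new char, reset run to 1
  Position 3 ('a'): new char, reset run to 1
  Position 4 ('c'): new char, reset run to 1
  Position 5 ('b'): new char, reset run to 1
  Position 6 ('c'): new char, reset run to 1
  Position 7 ('b'): new char, reset run to 1
  Position 8 ('c'): new char, reset run to 1
  Position 9 ('a'): new char, reset run to 1
  Position 10 ('a'): continues run of 'a', length=2
Longest run: 'a' with length 2

2


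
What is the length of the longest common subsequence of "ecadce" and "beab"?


LCS of "ecadce" and "beab"
DP table:
           b    e    a    b
      0    0    0    0    0
  e   0    0    1    1    1
  c   0    0    1    1    1
  a   0    0    1    2    2
  d   0    0    1    2    2
  c   0    0    1    2    2
  e   0    0    1    2    2
LCS length = dp[6][4] = 2

2


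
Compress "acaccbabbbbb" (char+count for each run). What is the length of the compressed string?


Input: acaccbabbbbb
Runs:
  'a' x 1 => "a1"
  'c' x 1 => "c1"
  'a' x 1 => "a1"
  'c' x 2 => "c2"
  'b' x 1 => "b1"
  'a' x 1 => "a1"
  'b' x 5 => "b5"
Compressed: "a1c1a1c2b1a1b5"
Compressed length: 14

14


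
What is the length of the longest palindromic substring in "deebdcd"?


Input: "deebdcd"
Checking substrings for palindromes:
  [4:7] "dcd" (len 3) => palindrome
  [1:3] "ee" (len 2) => palindrome
Longest palindromic substring: "dcd" with length 3

3


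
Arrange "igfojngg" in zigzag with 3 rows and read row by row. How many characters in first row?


Zigzag "igfojngg" into 3 rows:
Placing characters:
  'i' => row 0
  'g' => row 1
  'f' => row 2
  'o' => row 1
  'j' => row 0
  'n' => row 1
  'g' => row 2
  'g' => row 1
Rows:
  Row 0: "ij"
  Row 1: "gong"
  Row 2: "fg"
First row length: 2

2


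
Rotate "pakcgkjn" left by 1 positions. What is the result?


Input: "pakcgkjn", rotate left by 1
First 1 characters: "p"
Remaining characters: "akcgkjn"
Concatenate remaining + first: "akcgkjn" + "p" = "akcgkjnp"

akcgkjnp


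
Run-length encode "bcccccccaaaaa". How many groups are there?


Input: bcccccccaaaaa
Scanning for consecutive runs:
  Group 1: 'b' x 1 (positions 0-0)
  Group 2: 'c' x 7 (positions 1-7)
  Group 3: 'a' x 5 (positions 8-12)
Total groups: 3

3


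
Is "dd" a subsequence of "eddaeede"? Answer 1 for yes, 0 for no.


Check if "dd" is a subsequence of "eddaeede"
Greedy scan:
  Position 0 ('e'): no match needed
  Position 1 ('d'): matches sub[0] = 'd'
  Position 2 ('d'): matches sub[1] = 'd'
  Position 3 ('a'): no match needed
  Position 4 ('e'): no match needed
  Position 5 ('e'): no match needed
  Position 6 ('d'): no match needed
  Position 7 ('e'): no match needed
All 2 characters matched => is a subsequence

1


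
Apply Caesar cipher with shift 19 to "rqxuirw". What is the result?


Caesar cipher: shift "rqxuirw" by 19
  'r' (pos 17) + 19 = pos 10 = 'k'
  'q' (pos 16) + 19 = pos 9 = 'j'
  'x' (pos 23) + 19 = pos 16 = 'q'
  'u' (pos 20) + 19 = pos 13 = 'n'
  'i' (pos 8) + 19 = pos 1 = 'b'
  'r' (pos 17) + 19 = pos 10 = 'k'
  'w' (pos 22) + 19 = pos 15 = 'p'
Result: kjqnbkp

kjqnbkp


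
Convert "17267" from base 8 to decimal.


Input: "17267" in base 8
Positional expansion:
  Digit '1' (value 1) x 8^4 = 4096
  Digit '7' (value 7) x 8^3 = 3584
  Digit '2' (value 2) x 8^2 = 128
  Digit '6' (value 6) x 8^1 = 48
  Digit '7' (value 7) x 8^0 = 7
Sum = 7863

7863


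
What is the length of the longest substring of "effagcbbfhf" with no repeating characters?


Input: "effagcbbfhf"
Sliding window (track last position of each char):
  Position 0 ('e'): window [0,0] length 1 -- new best
  Position 1 ('f'): window [0,1] length 2 -- new best
  Position 2 ('f'): repeat (last at 1), move window start to 2
  Position 2 ('f'): window [2,2] length 1
  Position 3 ('a'): window [2,3] length 2
  Position 4 ('g'): window [2,4] length 3 -- new best
  Position 5 ('c'): window [2,5] length 4 -- new best
  Position 6 ('b'): window [2,6] length 5 -- new best
  Position 7 ('b'): repeat (last at 6), move window start to 7
  Position 7 ('b'): window [7,7] length 1
  Position 8 ('f'): window [7,8] length 2
  Position 9 ('h'): window [7,9] length 3
  Position 10 ('f'): repeat (last at 8), move window start to 9
  Position 10 ('f'): window [9,10] length 2
Longest substring with no repeats: "fagcb" with length 5

5


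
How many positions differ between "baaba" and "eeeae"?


Comparing "baaba" and "eeeae" position by position:
  Position 0: 'b' vs 'e' => DIFFER
  Position 1: 'a' vs 'e' => DIFFER
  Position 2: 'a' vs 'e' => DIFFER
  Position 3: 'b' vs 'a' => DIFFER
  Position 4: 'a' vs 'e' => DIFFER
Positions that differ: 5

5


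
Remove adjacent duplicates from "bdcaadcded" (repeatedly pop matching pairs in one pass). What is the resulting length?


Input: bdcaadcded
Stack-based adjacent duplicate removal:
  Read 'b': push. Stack: b
  Read 'd': push. Stack: bd
  Read 'c': push. Stack: bdc
  Read 'a': push. Stack: bdca
  Read 'a': matches stack top 'a' => pop. Stack: bdc
  Read 'd': push. Stack: bdcd
  Read 'c': push. Stack: bdcdc
  Read 'd': push. Stack: bdcdcd
  Read 'e': push. Stack: bdcdcde
  Read 'd': push. Stack: bdcdcded
Final stack: "bdcdcded" (length 8)

8


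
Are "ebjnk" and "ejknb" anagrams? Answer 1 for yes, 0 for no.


Strings: "ebjnk", "ejknb"
Sorted first:  bejkn
Sorted second: bejkn
Sorted forms match => anagrams

1


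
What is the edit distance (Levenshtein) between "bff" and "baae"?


Computing edit distance: "bff" -> "baae"
DP table:
           b    a    a    e
      0    1    2    3    4
  b   1    0    1    2    3
  f   2    1    1    2    3
  f   3    2    2    2    3
Edit distance = dp[3][4] = 3

3


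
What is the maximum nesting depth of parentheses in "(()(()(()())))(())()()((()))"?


Input: "(()(()(()())))(())()()((()))"
Tracking depth:
  Position 0 '(': depth becomes 1
  Position 1 '(': depth becomes 2
  Position 2 ')': depth becomes 1
  Position 3 '(': depth becomes 2
  Position 4 '(': depth becomes 3
  Position 5 ')': depth becomes 2
  Position 6 '(': depth becomes 3
  Position 7 '(': depth becomes 4
  Position 8 ')': depth becomes 3
  Position 9 '(': depth becomes 4
  Position 10 ')': depth becomes 3
  Position 11 ')': depth becomes 2
  Position 12 ')': depth becomes 1
  Position 13 ')': depth becomes 0
  Position 14 '(': depth becomes 1
  Position 15 '(': depth becomes 2
  Position 16 ')': depth becomes 1
  Position 17 ')': depth becomes 0
  Position 18 '(': depth becomes 1
  Position 19 ')': depth becomes 0
  Position 20 '(': depth becomes 1
  Position 21 ')': depth becomes 0
  Position 22 '(': depth becomes 1
  Position 23 '(': depth becomes 2
  Position 24 '(': depth becomes 3
  Position 25 ')': depth becomes 2
  Position 26 ')': depth becomes 1
  Position 27 ')': depth becomes 0
Maximum depth reached: 4

4


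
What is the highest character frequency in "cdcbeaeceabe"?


Input: cdcbeaeceabe
Character counts:
  'a': 2
  'b': 2
  'c': 3
  'd': 1
  'e': 4
Maximum frequency: 4

4


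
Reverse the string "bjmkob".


Input: bjmkob
Reading characters right to left:
  Position 5: 'b'
  Position 4: 'o'
  Position 3: 'k'
  Position 2: 'm'
  Position 1: 'j'
  Position 0: 'b'
Reversed: bokmjb

bokmjb


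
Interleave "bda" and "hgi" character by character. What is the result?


Interleaving "bda" and "hgi":
  Position 0: 'b' from first, 'h' from second => "bh"
  Position 1: 'd' from first, 'g' from second => "dg"
  Position 2: 'a' from first, 'i' from second => "ai"
Result: bhdgai

bhdgai


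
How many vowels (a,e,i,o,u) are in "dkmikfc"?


Input: dkmikfc
Checking each character:
  'd' at position 0: consonant
  'k' at position 1: consonant
  'm' at position 2: consonant
  'i' at position 3: vowel (running total: 1)
  'k' at position 4: consonant
  'f' at position 5: consonant
  'c' at position 6: consonant
Total vowels: 1

1


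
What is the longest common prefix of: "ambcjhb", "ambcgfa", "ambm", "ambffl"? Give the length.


Words: ambcjhb, ambcgfa, ambm, ambffl
  Position 0: all 'a' => match
  Position 1: all 'm' => match
  Position 2: all 'b' => match
  Position 3: ('c', 'c', 'm', 'f') => mismatch, stop
LCP = "amb" (length 3)

3


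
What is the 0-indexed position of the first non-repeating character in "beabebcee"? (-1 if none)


Input: beabebcee
Character frequencies:
  'a': 1
  'b': 3
  'c': 1
  'e': 4
Scanning left to right for freq == 1:
  Position 0 ('b'): freq=3, skip
  Position 1 ('e'): freq=4, skip
  Position 2 ('a'): unique! => answer = 2

2


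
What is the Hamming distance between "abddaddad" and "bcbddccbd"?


Comparing "abddaddad" and "bcbddccbd" position by position:
  Position 0: 'a' vs 'b' => differ
  Position 1: 'b' vs 'c' => differ
  Position 2: 'd' vs 'b' => differ
  Position 3: 'd' vs 'd' => same
  Position 4: 'a' vs 'd' => differ
  Position 5: 'd' vs 'c' => differ
  Position 6: 'd' vs 'c' => differ
  Position 7: 'a' vs 'b' => differ
  Position 8: 'd' vs 'd' => same
Total differences (Hamming distance): 7

7


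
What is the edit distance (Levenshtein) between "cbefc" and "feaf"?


Computing edit distance: "cbefc" -> "feaf"
DP table:
           f    e    a    f
      0    1    2    3    4
  c   1    1    2    3    4
  b   2    2    2    3    4
  e   3    3    2    3    4
  f   4    3    3    3    3
  c   5    4    4    4    4
Edit distance = dp[5][4] = 4

4


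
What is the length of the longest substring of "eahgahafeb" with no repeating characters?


Input: "eahgahafeb"
Sliding window (track last position of each char):
  Position 0 ('e'): window [0,0] length 1 -- new best
  Position 1 ('a'): window [0,1] length 2 -- new best
  Position 2 ('h'): window [0,2] length 3 -- new best
  Position 3 ('g'): window [0,3] length 4 -- new best
  Position 4 ('a'): repeat (last at 1), move window start to 2
  Position 4 ('a'): window [2,4] length 3
  Position 5 ('h'): repeat (last at 2), move window start to 3
  Position 5 ('h'): window [3,5] length 3
  Position 6 ('a'): repeat (last at 4), move window start to 5
  Position 6 ('a'): window [5,6] length 2
  Position 7 ('f'): window [5,7] length 3
  Position 8 ('e'): window [5,8] length 4
  Position 9 ('b'): window [5,9] length 5 -- new best
Longest substring with no repeats: "hafeb" with length 5

5


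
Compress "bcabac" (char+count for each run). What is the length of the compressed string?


Input: bcabac
Runs:
  'b' x 1 => "b1"
  'c' x 1 => "c1"
  'a' x 1 => "a1"
  'b' x 1 => "b1"
  'a' x 1 => "a1"
  'c' x 1 => "c1"
Compressed: "b1c1a1b1a1c1"
Compressed length: 12

12


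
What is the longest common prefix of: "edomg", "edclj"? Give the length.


Words: edomg, edclj
  Position 0: all 'e' => match
  Position 1: all 'd' => match
  Position 2: ('o', 'c') => mismatch, stop
LCP = "ed" (length 2)

2


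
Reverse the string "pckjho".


Input: pckjho
Reading characters right to left:
  Position 5: 'o'
  Position 4: 'h'
  Position 3: 'j'
  Position 2: 'k'
  Position 1: 'c'
  Position 0: 'p'
Reversed: ohjkcp

ohjkcp


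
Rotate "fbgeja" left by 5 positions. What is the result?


Input: "fbgeja", rotate left by 5
First 5 characters: "fbgej"
Remaining characters: "a"
Concatenate remaining + first: "a" + "fbgej" = "afbgej"

afbgej


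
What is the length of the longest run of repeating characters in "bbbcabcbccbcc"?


Input: "bbbcabcbccbcc"
Scanning for longest run:
  Position 1 ('b'): continues run of 'b', length=2
  Position 2 ('b'): continues run of 'b', length=3
  Position 3 ('c'): new char, reset run to 1
  Position 4 ('a'): new char, reset run to 1
  Position 5 ('b'): new char, reset run to 1
  Position 6 ('c'): new char, reset run to 1
  Position 7 ('b'): new char, reset run to 1
  Position 8 ('c'): new char, reset run to 1
  Position 9 ('c'): continues run of 'c', length=2
  Position 10 ('b'): new char, reset run to 1
  Position 11 ('c'): new char, reset run to 1
  Position 12 ('c'): continues run of 'c', length=2
Longest run: 'b' with length 3

3


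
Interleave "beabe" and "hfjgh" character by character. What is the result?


Interleaving "beabe" and "hfjgh":
  Position 0: 'b' from first, 'h' from second => "bh"
  Position 1: 'e' from first, 'f' from second => "ef"
  Position 2: 'a' from first, 'j' from second => "aj"
  Position 3: 'b' from first, 'g' from second => "bg"
  Position 4: 'e' from first, 'h' from second => "eh"
Result: bhefajbgeh

bhefajbgeh


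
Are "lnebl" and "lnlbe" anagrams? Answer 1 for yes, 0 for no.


Strings: "lnebl", "lnlbe"
Sorted first:  belln
Sorted second: belln
Sorted forms match => anagrams

1


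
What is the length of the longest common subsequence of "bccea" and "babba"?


LCS of "bccea" and "babba"
DP table:
           b    a    b    b    a
      0    0    0    0    0    0
  b   0    1    1    1    1    1
  c   0    1    1    1    1    1
  c   0    1    1    1    1    1
  e   0    1    1    1    1    1
  a   0    1    2    2    2    2
LCS length = dp[5][5] = 2

2


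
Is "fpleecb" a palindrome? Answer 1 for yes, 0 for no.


Input: fpleecb
Reversed: bceelpf
  Compare pos 0 ('f') with pos 6 ('b'): MISMATCH
  Compare pos 1 ('p') with pos 5 ('c'): MISMATCH
  Compare pos 2 ('l') with pos 4 ('e'): MISMATCH
Result: not a palindrome

0


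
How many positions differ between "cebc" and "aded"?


Comparing "cebc" and "aded" position by position:
  Position 0: 'c' vs 'a' => DIFFER
  Position 1: 'e' vs 'd' => DIFFER
  Position 2: 'b' vs 'e' => DIFFER
  Position 3: 'c' vs 'd' => DIFFER
Positions that differ: 4

4


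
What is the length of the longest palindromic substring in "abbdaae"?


Input: "abbdaae"
Checking substrings for palindromes:
  [1:3] "bb" (len 2) => palindrome
  [4:6] "aa" (len 2) => palindrome
Longest palindromic substring: "bb" with length 2

2


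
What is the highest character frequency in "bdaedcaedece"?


Input: bdaedcaedece
Character counts:
  'a': 2
  'b': 1
  'c': 2
  'd': 3
  'e': 4
Maximum frequency: 4

4


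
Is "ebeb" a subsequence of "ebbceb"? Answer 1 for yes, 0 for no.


Check if "ebeb" is a subsequence of "ebbceb"
Greedy scan:
  Position 0 ('e'): matches sub[0] = 'e'
  Position 1 ('b'): matches sub[1] = 'b'
  Position 2 ('b'): no match needed
  Position 3 ('c'): no match needed
  Position 4 ('e'): matches sub[2] = 'e'
  Position 5 ('b'): matches sub[3] = 'b'
All 4 characters matched => is a subsequence

1


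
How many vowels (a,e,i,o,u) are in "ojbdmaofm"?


Input: ojbdmaofm
Checking each character:
  'o' at position 0: vowel (running total: 1)
  'j' at position 1: consonant
  'b' at position 2: consonant
  'd' at position 3: consonant
  'm' at position 4: consonant
  'a' at position 5: vowel (running total: 2)
  'o' at position 6: vowel (running total: 3)
  'f' at position 7: consonant
  'm' at position 8: consonant
Total vowels: 3

3


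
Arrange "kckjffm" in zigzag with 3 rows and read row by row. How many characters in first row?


Zigzag "kckjffm" into 3 rows:
Placing characters:
  'k' => row 0
  'c' => row 1
  'k' => row 2
  'j' => row 1
  'f' => row 0
  'f' => row 1
  'm' => row 2
Rows:
  Row 0: "kf"
  Row 1: "cjf"
  Row 2: "km"
First row length: 2

2


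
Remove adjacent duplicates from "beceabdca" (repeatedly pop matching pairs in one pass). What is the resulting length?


Input: beceabdca
Stack-based adjacent duplicate removal:
  Read 'b': push. Stack: b
  Read 'e': push. Stack: be
  Read 'c': push. Stack: bec
  Read 'e': push. Stack: bece
  Read 'a': push. Stack: becea
  Read 'b': push. Stack: beceab
  Read 'd': push. Stack: beceabd
  Read 'c': push. Stack: beceabdc
  Read 'a': push. Stack: beceabdca
Final stack: "beceabdca" (length 9)

9


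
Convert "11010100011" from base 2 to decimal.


Input: "11010100011" in base 2
Positional expansion:
  Digit '1' (value 1) x 2^10 = 1024
  Digit '1' (value 1) x 2^9 = 512
  Digit '0' (value 0) x 2^8 = 0
  Digit '1' (value 1) x 2^7 = 128
  Digit '0' (value 0) x 2^6 = 0
  Digit '1' (value 1) x 2^5 = 32
  Digit '0' (value 0) x 2^4 = 0
  Digit '0' (value 0) x 2^3 = 0
  Digit '0' (value 0) x 2^2 = 0
  Digit '1' (value 1) x 2^1 = 2
  Digit '1' (value 1) x 2^0 = 1
Sum = 1699

1699


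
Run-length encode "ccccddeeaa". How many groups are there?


Input: ccccddeeaa
Scanning for consecutive runs:
  Group 1: 'c' x 4 (positions 0-3)
  Group 2: 'd' x 2 (positions 4-5)
  Group 3: 'e' x 2 (positions 6-7)
  Group 4: 'a' x 2 (positions 8-9)
Total groups: 4

4


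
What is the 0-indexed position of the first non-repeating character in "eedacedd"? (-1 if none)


Input: eedacedd
Character frequencies:
  'a': 1
  'c': 1
  'd': 3
  'e': 3
Scanning left to right for freq == 1:
  Position 0 ('e'): freq=3, skip
  Position 1 ('e'): freq=3, skip
  Position 2 ('d'): freq=3, skip
  Position 3 ('a'): unique! => answer = 3

3


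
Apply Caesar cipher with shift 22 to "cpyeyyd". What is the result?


Caesar cipher: shift "cpyeyyd" by 22
  'c' (pos 2) + 22 = pos 24 = 'y'
  'p' (pos 15) + 22 = pos 11 = 'l'
  'y' (pos 24) + 22 = pos 20 = 'u'
  'e' (pos 4) + 22 = pos 0 = 'a'
  'y' (pos 24) + 22 = pos 20 = 'u'
  'y' (pos 24) + 22 = pos 20 = 'u'
  'd' (pos 3) + 22 = pos 25 = 'z'
Result: yluauuz

yluauuz


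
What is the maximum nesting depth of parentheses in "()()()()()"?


Input: "()()()()()"
Tracking depth:
  Position 0 '(': depth becomes 1
  Position 1 ')': depth becomes 0
  Position 2 '(': depth becomes 1
  Position 3 ')': depth becomes 0
  Position 4 '(': depth becomes 1
  Position 5 ')': depth becomes 0
  Position 6 '(': depth becomes 1
  Position 7 ')': depth becomes 0
  Position 8 '(': depth becomes 1
  Position 9 ')': depth becomes 0
Maximum depth reached: 1

1


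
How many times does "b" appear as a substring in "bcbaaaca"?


Searching for "b" in "bcbaaaca"
Scanning each position:
  Position 0: "b" => MATCH
  Position 1: "c" => no
  Position 2: "b" => MATCH
  Position 3: "a" => no
  Position 4: "a" => no
  Position 5: "a" => no
  Position 6: "c" => no
  Position 7: "a" => no
Total occurrences: 2

2


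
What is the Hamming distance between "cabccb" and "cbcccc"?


Comparing "cabccb" and "cbcccc" position by position:
  Position 0: 'c' vs 'c' => same
  Position 1: 'a' vs 'b' => differ
  Position 2: 'b' vs 'c' => differ
  Position 3: 'c' vs 'c' => same
  Position 4: 'c' vs 'c' => same
  Position 5: 'b' vs 'c' => differ
Total differences (Hamming distance): 3

3


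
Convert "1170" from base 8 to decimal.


Input: "1170" in base 8
Positional expansion:
  Digit '1' (value 1) x 8^3 = 512
  Digit '1' (value 1) x 8^2 = 64
  Digit '7' (value 7) x 8^1 = 56
  Digit '0' (value 0) x 8^0 = 0
Sum = 632

632


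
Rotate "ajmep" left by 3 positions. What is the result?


Input: "ajmep", rotate left by 3
First 3 characters: "ajm"
Remaining characters: "ep"
Concatenate remaining + first: "ep" + "ajm" = "epajm"

epajm


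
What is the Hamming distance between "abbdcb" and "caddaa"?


Comparing "abbdcb" and "caddaa" position by position:
  Position 0: 'a' vs 'c' => differ
  Position 1: 'b' vs 'a' => differ
  Position 2: 'b' vs 'd' => differ
  Position 3: 'd' vs 'd' => same
  Position 4: 'c' vs 'a' => differ
  Position 5: 'b' vs 'a' => differ
Total differences (Hamming distance): 5

5


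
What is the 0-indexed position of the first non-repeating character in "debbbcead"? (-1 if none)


Input: debbbcead
Character frequencies:
  'a': 1
  'b': 3
  'c': 1
  'd': 2
  'e': 2
Scanning left to right for freq == 1:
  Position 0 ('d'): freq=2, skip
  Position 1 ('e'): freq=2, skip
  Position 2 ('b'): freq=3, skip
  Position 3 ('b'): freq=3, skip
  Position 4 ('b'): freq=3, skip
  Position 5 ('c'): unique! => answer = 5

5


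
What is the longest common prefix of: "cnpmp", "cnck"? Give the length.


Words: cnpmp, cnck
  Position 0: all 'c' => match
  Position 1: all 'n' => match
  Position 2: ('p', 'c') => mismatch, stop
LCP = "cn" (length 2)

2


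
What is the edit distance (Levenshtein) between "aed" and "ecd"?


Computing edit distance: "aed" -> "ecd"
DP table:
           e    c    d
      0    1    2    3
  a   1    1    2    3
  e   2    1    2    3
  d   3    2    2    2
Edit distance = dp[3][3] = 2

2


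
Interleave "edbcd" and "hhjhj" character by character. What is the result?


Interleaving "edbcd" and "hhjhj":
  Position 0: 'e' from first, 'h' from second => "eh"
  Position 1: 'd' from first, 'h' from second => "dh"
  Position 2: 'b' from first, 'j' from second => "bj"
  Position 3: 'c' from first, 'h' from second => "ch"
  Position 4: 'd' from first, 'j' from second => "dj"
Result: ehdhbjchdj

ehdhbjchdj


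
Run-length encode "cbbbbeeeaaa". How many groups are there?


Input: cbbbbeeeaaa
Scanning for consecutive runs:
  Group 1: 'c' x 1 (positions 0-0)
  Group 2: 'b' x 4 (positions 1-4)
  Group 3: 'e' x 3 (positions 5-7)
  Group 4: 'a' x 3 (positions 8-10)
Total groups: 4

4


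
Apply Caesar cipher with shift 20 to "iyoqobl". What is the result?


Caesar cipher: shift "iyoqobl" by 20
  'i' (pos 8) + 20 = pos 2 = 'c'
  'y' (pos 24) + 20 = pos 18 = 's'
  'o' (pos 14) + 20 = pos 8 = 'i'
  'q' (pos 16) + 20 = pos 10 = 'k'
  'o' (pos 14) + 20 = pos 8 = 'i'
  'b' (pos 1) + 20 = pos 21 = 'v'
  'l' (pos 11) + 20 = pos 5 = 'f'
Result: csikivf

csikivf


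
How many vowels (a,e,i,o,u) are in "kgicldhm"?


Input: kgicldhm
Checking each character:
  'k' at position 0: consonant
  'g' at position 1: consonant
  'i' at position 2: vowel (running total: 1)
  'c' at position 3: consonant
  'l' at position 4: consonant
  'd' at position 5: consonant
  'h' at position 6: consonant
  'm' at position 7: consonant
Total vowels: 1

1


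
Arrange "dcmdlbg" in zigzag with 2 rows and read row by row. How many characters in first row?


Zigzag "dcmdlbg" into 2 rows:
Placing characters:
  'd' => row 0
  'c' => row 1
  'm' => row 0
  'd' => row 1
  'l' => row 0
  'b' => row 1
  'g' => row 0
Rows:
  Row 0: "dmlg"
  Row 1: "cdb"
First row length: 4

4


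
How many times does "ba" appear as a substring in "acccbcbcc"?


Searching for "ba" in "acccbcbcc"
Scanning each position:
  Position 0: "ac" => no
  Position 1: "cc" => no
  Position 2: "cc" => no
  Position 3: "cb" => no
  Position 4: "bc" => no
  Position 5: "cb" => no
  Position 6: "bc" => no
  Position 7: "cc" => no
Total occurrences: 0

0


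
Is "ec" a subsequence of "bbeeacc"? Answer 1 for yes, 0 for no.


Check if "ec" is a subsequence of "bbeeacc"
Greedy scan:
  Position 0 ('b'): no match needed
  Position 1 ('b'): no match needed
  Position 2 ('e'): matches sub[0] = 'e'
  Position 3 ('e'): no match needed
  Position 4 ('a'): no match needed
  Position 5 ('c'): matches sub[1] = 'c'
  Position 6 ('c'): no match needed
All 2 characters matched => is a subsequence

1


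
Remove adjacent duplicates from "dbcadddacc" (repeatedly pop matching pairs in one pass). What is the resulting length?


Input: dbcadddacc
Stack-based adjacent duplicate removal:
  Read 'd': push. Stack: d
  Read 'b': push. Stack: db
  Read 'c': push. Stack: dbc
  Read 'a': push. Stack: dbca
  Read 'd': push. Stack: dbcad
  Read 'd': matches stack top 'd' => pop. Stack: dbca
  Read 'd': push. Stack: dbcad
  Read 'a': push. Stack: dbcada
  Read 'c': push. Stack: dbcadac
  Read 'c': matches stack top 'c' => pop. Stack: dbcada
Final stack: "dbcada" (length 6)

6


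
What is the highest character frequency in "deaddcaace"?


Input: deaddcaace
Character counts:
  'a': 3
  'c': 2
  'd': 3
  'e': 2
Maximum frequency: 3

3


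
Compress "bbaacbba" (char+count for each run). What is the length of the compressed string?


Input: bbaacbba
Runs:
  'b' x 2 => "b2"
  'a' x 2 => "a2"
  'c' x 1 => "c1"
  'b' x 2 => "b2"
  'a' x 1 => "a1"
Compressed: "b2a2c1b2a1"
Compressed length: 10

10


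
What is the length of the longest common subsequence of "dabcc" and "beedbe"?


LCS of "dabcc" and "beedbe"
DP table:
           b    e    e    d    b    e
      0    0    0    0    0    0    0
  d   0    0    0    0    1    1    1
  a   0    0    0    0    1    1    1
  b   0    1    1    1    1    2    2
  c   0    1    1    1    1    2    2
  c   0    1    1    1    1    2    2
LCS length = dp[5][6] = 2

2


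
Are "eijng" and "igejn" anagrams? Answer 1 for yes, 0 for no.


Strings: "eijng", "igejn"
Sorted first:  egijn
Sorted second: egijn
Sorted forms match => anagrams

1


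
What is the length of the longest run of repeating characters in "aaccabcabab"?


Input: "aaccabcabab"
Scanning for longest run:
  Position 1 ('a'): continues run of 'a', length=2
  Position 2 ('c'): new char, reset run to 1
  Position 3 ('c'): continues run of 'c', length=2
  Position 4 ('a'): new char, reset run to 1
  Position 5 ('b'): new char, reset run to 1
  Position 6 ('c'): new char, reset run to 1
  Position 7 ('a'): new char, reset run to 1
  Position 8 ('b'): new char, reset run to 1
  Position 9 ('a'): new char, reset run to 1
  Position 10 ('b'): new char, reset run to 1
Longest run: 'a' with length 2

2


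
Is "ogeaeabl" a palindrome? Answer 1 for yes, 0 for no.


Input: ogeaeabl
Reversed: lbaeaego
  Compare pos 0 ('o') with pos 7 ('l'): MISMATCH
  Compare pos 1 ('g') with pos 6 ('b'): MISMATCH
  Compare pos 2 ('e') with pos 5 ('a'): MISMATCH
  Compare pos 3 ('a') with pos 4 ('e'): MISMATCH
Result: not a palindrome

0


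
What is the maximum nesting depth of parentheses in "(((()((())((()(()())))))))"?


Input: "(((()((())((()(()())))))))"
Tracking depth:
  Position 0 '(': depth becomes 1
  Position 1 '(': depth becomes 2
  Position 2 '(': depth becomes 3
  Position 3 '(': depth becomes 4
  Position 4 ')': depth becomes 3
  Position 5 '(': depth becomes 4
  Position 6 '(': depth becomes 5
  Position 7 '(': depth becomes 6
  Position 8 ')': depth becomes 5
  Position 9 ')': depth becomes 4
  Position 10 '(': depth becomes 5
  Position 11 '(': depth becomes 6
  Position 12 '(': depth becomes 7
  Position 13 ')': depth becomes 6
  Position 14 '(': depth becomes 7
  Position 15 '(': depth becomes 8
  Position 16 ')': depth becomes 7
  Position 17 '(': depth becomes 8
  Position 18 ')': depth becomes 7
  Position 19 ')': depth becomes 6
  Position 20 ')': depth becomes 5
  Position 21 ')': depth becomes 4
  Position 22 ')': depth becomes 3
  Position 23 ')': depth becomes 2
  Position 24 ')': depth becomes 1
  Position 25 ')': depth becomes 0
Maximum depth reached: 8

8


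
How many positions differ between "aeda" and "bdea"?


Comparing "aeda" and "bdea" position by position:
  Position 0: 'a' vs 'b' => DIFFER
  Position 1: 'e' vs 'd' => DIFFER
  Position 2: 'd' vs 'e' => DIFFER
  Position 3: 'a' vs 'a' => same
Positions that differ: 3

3


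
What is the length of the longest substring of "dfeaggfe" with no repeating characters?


Input: "dfeaggfe"
Sliding window (track last position of each char):
  Position 0 ('d'): window [0,0] length 1 -- new best
  Position 1 ('f'): window [0,1] length 2 -- new best
  Position 2 ('e'): window [0,2] length 3 -- new best
  Position 3 ('a'): window [0,3] length 4 -- new best
  Position 4 ('g'): window [0,4] length 5 -- new best
  Position 5 ('g'): repeat (last at 4), move window start to 5
  Position 5 ('g'): window [5,5] length 1
  Position 6 ('f'): window [5,6] length 2
  Position 7 ('e'): window [5,7] length 3
Longest substring with no repeats: "dfeag" with length 5

5


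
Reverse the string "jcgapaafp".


Input: jcgapaafp
Reading characters right to left:
  Position 8: 'p'
  Position 7: 'f'
  Position 6: 'a'
  Position 5: 'a'
  Position 4: 'p'
  Position 3: 'a'
  Position 2: 'g'
  Position 1: 'c'
  Position 0: 'j'
Reversed: pfaapagcj

pfaapagcj


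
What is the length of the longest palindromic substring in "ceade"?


Input: "ceade"
Checking substrings for palindromes:
  No multi-char palindromic substrings found
Longest palindromic substring: "c" with length 1

1


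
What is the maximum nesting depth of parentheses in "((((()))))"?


Input: "((((()))))"
Tracking depth:
  Position 0 '(': depth becomes 1
  Position 1 '(': depth becomes 2
  Position 2 '(': depth becomes 3
  Position 3 '(': depth becomes 4
  Position 4 '(': depth becomes 5
  Position 5 ')': depth becomes 4
  Position 6 ')': depth becomes 3
  Position 7 ')': depth becomes 2
  Position 8 ')': depth becomes 1
  Position 9 ')': depth becomes 0
Maximum depth reached: 5

5
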